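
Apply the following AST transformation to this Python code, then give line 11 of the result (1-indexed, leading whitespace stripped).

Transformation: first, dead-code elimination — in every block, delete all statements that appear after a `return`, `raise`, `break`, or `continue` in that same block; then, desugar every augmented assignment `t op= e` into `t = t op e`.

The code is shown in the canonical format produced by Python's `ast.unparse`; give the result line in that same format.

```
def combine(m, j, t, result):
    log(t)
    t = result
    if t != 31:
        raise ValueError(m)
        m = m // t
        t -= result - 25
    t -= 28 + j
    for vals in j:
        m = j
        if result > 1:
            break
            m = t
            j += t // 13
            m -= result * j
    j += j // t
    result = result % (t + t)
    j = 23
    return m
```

Transformed code:
def combine(m, j, t, result):
    log(t)
    t = result
    if t != 31:
        raise ValueError(m)
    t = t - (28 + j)
    for vals in j:
        m = j
        if result > 1:
            break
    j = j + j // t
    result = result % (t + t)
    j = 23
    return m

j = j + j // t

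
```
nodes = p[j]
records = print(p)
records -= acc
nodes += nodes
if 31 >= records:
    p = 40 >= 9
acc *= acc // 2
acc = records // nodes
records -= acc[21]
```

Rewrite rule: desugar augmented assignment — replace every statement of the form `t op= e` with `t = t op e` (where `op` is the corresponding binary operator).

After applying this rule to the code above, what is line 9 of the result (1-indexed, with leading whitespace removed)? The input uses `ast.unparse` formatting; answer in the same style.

records = records - acc[21]

Transformed code:
nodes = p[j]
records = print(p)
records = records - acc
nodes = nodes + nodes
if 31 >= records:
    p = 40 >= 9
acc = acc * (acc // 2)
acc = records // nodes
records = records - acc[21]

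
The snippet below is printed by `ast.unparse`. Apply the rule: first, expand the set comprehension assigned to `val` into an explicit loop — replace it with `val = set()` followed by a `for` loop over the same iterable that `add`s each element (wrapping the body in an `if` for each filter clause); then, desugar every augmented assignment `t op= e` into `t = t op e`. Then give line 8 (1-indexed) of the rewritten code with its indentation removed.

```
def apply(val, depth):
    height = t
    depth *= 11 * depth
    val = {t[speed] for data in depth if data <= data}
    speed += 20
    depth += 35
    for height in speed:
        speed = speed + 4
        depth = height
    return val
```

speed = speed + 20

Transformed code:
def apply(val, depth):
    height = t
    depth = depth * (11 * depth)
    val = set()
    for data in depth:
        if data <= data:
            val.add(t[speed])
    speed = speed + 20
    depth = depth + 35
    for height in speed:
        speed = speed + 4
        depth = height
    return val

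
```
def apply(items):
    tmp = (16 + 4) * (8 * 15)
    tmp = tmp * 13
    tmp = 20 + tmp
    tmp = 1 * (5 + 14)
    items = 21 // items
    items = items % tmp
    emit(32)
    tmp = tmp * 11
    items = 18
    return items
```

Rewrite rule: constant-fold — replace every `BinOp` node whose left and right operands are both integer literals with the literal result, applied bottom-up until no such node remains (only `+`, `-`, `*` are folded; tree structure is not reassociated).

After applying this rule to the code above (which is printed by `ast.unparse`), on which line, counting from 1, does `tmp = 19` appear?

Transformed code:
def apply(items):
    tmp = 2400
    tmp = tmp * 13
    tmp = 20 + tmp
    tmp = 19
    items = 21 // items
    items = items % tmp
    emit(32)
    tmp = tmp * 11
    items = 18
    return items

5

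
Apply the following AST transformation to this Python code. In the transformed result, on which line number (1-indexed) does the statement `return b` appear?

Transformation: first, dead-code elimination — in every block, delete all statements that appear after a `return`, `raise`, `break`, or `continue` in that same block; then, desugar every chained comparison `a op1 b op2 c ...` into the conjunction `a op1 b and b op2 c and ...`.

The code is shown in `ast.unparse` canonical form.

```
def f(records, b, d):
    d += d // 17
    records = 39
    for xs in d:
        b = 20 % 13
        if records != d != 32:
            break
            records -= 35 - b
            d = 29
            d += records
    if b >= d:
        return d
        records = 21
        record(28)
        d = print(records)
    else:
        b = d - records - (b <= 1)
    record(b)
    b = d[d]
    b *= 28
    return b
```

15

Transformed code:
def f(records, b, d):
    d += d // 17
    records = 39
    for xs in d:
        b = 20 % 13
        if records != d and d != 32:
            break
    if b >= d:
        return d
    else:
        b = d - records - (b <= 1)
    record(b)
    b = d[d]
    b *= 28
    return b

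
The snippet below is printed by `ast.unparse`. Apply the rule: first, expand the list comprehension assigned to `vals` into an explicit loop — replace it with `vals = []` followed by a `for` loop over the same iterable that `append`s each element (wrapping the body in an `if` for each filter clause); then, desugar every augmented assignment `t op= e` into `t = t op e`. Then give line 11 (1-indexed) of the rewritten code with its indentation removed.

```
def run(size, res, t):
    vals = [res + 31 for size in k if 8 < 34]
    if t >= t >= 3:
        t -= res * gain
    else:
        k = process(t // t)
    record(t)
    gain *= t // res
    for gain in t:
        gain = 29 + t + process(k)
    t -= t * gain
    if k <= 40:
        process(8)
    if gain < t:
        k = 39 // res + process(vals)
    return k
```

Transformed code:
def run(size, res, t):
    vals = []
    for size in k:
        if 8 < 34:
            vals.append(res + 31)
    if t >= t >= 3:
        t = t - res * gain
    else:
        k = process(t // t)
    record(t)
    gain = gain * (t // res)
    for gain in t:
        gain = 29 + t + process(k)
    t = t - t * gain
    if k <= 40:
        process(8)
    if gain < t:
        k = 39 // res + process(vals)
    return k

gain = gain * (t // res)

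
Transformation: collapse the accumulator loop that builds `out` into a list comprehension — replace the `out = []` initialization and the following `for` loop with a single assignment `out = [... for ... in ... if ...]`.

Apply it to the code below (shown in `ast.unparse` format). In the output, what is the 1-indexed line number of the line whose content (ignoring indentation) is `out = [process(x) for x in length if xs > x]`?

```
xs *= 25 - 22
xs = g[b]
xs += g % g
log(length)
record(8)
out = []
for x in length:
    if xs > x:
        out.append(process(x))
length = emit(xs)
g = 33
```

6

Transformed code:
xs *= 25 - 22
xs = g[b]
xs += g % g
log(length)
record(8)
out = [process(x) for x in length if xs > x]
length = emit(xs)
g = 33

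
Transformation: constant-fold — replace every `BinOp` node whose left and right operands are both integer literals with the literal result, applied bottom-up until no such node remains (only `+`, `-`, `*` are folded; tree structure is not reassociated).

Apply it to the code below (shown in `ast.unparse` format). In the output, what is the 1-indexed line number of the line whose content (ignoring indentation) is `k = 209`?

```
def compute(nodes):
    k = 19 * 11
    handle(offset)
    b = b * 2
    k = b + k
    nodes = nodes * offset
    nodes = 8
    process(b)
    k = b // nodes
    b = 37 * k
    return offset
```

Transformed code:
def compute(nodes):
    k = 209
    handle(offset)
    b = b * 2
    k = b + k
    nodes = nodes * offset
    nodes = 8
    process(b)
    k = b // nodes
    b = 37 * k
    return offset

2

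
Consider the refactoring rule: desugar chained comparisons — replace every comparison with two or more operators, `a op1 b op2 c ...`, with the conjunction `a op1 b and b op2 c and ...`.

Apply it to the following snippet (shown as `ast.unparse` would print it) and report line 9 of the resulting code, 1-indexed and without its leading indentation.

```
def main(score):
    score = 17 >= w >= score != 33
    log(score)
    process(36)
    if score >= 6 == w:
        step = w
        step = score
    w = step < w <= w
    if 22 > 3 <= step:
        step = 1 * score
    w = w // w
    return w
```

if 22 > 3 and 3 <= step:

Transformed code:
def main(score):
    score = 17 >= w and w >= score and (score != 33)
    log(score)
    process(36)
    if score >= 6 and 6 == w:
        step = w
        step = score
    w = step < w and w <= w
    if 22 > 3 and 3 <= step:
        step = 1 * score
    w = w // w
    return w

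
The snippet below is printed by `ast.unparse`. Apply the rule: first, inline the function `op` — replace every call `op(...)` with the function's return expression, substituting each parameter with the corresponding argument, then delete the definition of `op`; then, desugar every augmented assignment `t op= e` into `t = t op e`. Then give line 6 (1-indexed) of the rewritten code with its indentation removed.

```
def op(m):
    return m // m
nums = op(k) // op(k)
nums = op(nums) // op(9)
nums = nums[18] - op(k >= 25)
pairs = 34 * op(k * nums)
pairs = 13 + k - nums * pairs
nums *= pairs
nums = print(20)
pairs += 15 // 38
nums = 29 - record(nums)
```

nums = nums * pairs

Transformed code:
nums = k // k // (k // k)
nums = nums // nums // (9 // 9)
nums = nums[18] - (k >= 25) // (k >= 25)
pairs = 34 * (k * nums // (k * nums))
pairs = 13 + k - nums * pairs
nums = nums * pairs
nums = print(20)
pairs = pairs + 15 // 38
nums = 29 - record(nums)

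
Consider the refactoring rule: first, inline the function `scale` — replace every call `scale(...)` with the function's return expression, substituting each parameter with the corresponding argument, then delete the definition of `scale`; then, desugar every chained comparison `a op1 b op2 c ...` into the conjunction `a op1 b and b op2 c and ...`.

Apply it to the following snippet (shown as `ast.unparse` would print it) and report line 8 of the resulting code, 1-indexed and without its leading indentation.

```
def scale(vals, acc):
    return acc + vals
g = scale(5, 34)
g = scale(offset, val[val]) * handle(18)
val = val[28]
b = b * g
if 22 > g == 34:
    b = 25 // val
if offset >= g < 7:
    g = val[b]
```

g = val[b]

Transformed code:
g = 34 + 5
g = (val[val] + offset) * handle(18)
val = val[28]
b = b * g
if 22 > g and g == 34:
    b = 25 // val
if offset >= g and g < 7:
    g = val[b]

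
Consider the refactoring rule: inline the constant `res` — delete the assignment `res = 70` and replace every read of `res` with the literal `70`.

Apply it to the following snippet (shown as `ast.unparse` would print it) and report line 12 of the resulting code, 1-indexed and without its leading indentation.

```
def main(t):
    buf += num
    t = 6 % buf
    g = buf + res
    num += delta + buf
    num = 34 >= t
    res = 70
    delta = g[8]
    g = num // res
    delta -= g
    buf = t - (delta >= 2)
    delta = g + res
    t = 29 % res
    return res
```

Transformed code:
def main(t):
    buf += num
    t = 6 % buf
    g = buf + 70
    num += delta + buf
    num = 34 >= t
    delta = g[8]
    g = num // 70
    delta -= g
    buf = t - (delta >= 2)
    delta = g + 70
    t = 29 % 70
    return 70

t = 29 % 70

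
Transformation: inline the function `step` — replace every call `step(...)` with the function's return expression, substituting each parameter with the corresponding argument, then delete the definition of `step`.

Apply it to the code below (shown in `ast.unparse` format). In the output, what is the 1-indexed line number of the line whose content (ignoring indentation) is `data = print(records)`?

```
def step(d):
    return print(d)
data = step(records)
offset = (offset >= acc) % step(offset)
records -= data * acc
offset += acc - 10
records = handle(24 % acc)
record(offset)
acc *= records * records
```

Transformed code:
data = print(records)
offset = (offset >= acc) % print(offset)
records -= data * acc
offset += acc - 10
records = handle(24 % acc)
record(offset)
acc *= records * records

1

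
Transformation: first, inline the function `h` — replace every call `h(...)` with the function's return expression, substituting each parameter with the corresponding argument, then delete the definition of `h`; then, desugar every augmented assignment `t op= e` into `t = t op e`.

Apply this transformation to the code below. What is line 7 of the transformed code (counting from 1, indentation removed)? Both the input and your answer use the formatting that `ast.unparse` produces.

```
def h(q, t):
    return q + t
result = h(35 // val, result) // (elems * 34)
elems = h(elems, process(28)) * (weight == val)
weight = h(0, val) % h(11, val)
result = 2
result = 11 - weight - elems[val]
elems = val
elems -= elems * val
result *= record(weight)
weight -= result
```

Transformed code:
result = (35 // val + result) // (elems * 34)
elems = (elems + process(28)) * (weight == val)
weight = (0 + val) % (11 + val)
result = 2
result = 11 - weight - elems[val]
elems = val
elems = elems - elems * val
result = result * record(weight)
weight = weight - result

elems = elems - elems * val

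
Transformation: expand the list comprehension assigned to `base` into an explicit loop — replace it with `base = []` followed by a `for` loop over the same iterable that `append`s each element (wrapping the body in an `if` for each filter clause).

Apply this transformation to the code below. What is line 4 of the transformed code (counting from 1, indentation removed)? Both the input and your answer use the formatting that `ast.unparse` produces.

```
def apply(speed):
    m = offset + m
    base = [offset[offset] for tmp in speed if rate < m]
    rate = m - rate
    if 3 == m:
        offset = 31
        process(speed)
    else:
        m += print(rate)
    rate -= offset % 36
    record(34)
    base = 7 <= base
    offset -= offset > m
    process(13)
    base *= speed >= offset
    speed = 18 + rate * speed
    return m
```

Transformed code:
def apply(speed):
    m = offset + m
    base = []
    for tmp in speed:
        if rate < m:
            base.append(offset[offset])
    rate = m - rate
    if 3 == m:
        offset = 31
        process(speed)
    else:
        m += print(rate)
    rate -= offset % 36
    record(34)
    base = 7 <= base
    offset -= offset > m
    process(13)
    base *= speed >= offset
    speed = 18 + rate * speed
    return m

for tmp in speed:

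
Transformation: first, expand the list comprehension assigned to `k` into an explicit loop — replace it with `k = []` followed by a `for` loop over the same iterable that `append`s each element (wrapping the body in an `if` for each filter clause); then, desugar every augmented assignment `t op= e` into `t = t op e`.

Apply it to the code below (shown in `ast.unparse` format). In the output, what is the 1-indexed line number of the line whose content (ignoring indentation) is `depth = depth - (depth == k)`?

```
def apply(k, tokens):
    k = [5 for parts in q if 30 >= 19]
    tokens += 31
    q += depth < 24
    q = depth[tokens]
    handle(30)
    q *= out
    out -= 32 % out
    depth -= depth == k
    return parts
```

Transformed code:
def apply(k, tokens):
    k = []
    for parts in q:
        if 30 >= 19:
            k.append(5)
    tokens = tokens + 31
    q = q + (depth < 24)
    q = depth[tokens]
    handle(30)
    q = q * out
    out = out - 32 % out
    depth = depth - (depth == k)
    return parts

12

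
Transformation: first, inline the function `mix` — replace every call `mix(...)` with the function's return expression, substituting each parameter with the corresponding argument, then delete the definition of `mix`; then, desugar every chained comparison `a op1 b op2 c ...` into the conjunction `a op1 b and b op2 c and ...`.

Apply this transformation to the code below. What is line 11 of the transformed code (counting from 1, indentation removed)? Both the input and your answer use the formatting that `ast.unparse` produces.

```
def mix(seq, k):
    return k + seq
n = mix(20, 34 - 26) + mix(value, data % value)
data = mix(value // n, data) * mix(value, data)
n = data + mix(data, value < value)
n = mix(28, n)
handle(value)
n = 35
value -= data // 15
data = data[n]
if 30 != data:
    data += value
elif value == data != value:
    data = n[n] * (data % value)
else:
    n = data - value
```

Transformed code:
n = 34 - 26 + 20 + (data % value + value)
data = (data + value // n) * (data + value)
n = data + ((value < value) + data)
n = n + 28
handle(value)
n = 35
value -= data // 15
data = data[n]
if 30 != data:
    data += value
elif value == data and data != value:
    data = n[n] * (data % value)
else:
    n = data - value

elif value == data and data != value:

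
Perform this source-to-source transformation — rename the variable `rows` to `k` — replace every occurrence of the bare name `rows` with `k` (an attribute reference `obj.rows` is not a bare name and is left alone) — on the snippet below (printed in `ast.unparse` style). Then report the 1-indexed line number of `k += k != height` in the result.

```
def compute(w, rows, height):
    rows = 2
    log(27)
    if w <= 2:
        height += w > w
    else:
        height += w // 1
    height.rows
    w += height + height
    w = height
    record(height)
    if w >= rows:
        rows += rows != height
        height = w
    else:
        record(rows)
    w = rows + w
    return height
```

13

Transformed code:
def compute(w, k, height):
    k = 2
    log(27)
    if w <= 2:
        height += w > w
    else:
        height += w // 1
    height.rows
    w += height + height
    w = height
    record(height)
    if w >= k:
        k += k != height
        height = w
    else:
        record(k)
    w = k + w
    return height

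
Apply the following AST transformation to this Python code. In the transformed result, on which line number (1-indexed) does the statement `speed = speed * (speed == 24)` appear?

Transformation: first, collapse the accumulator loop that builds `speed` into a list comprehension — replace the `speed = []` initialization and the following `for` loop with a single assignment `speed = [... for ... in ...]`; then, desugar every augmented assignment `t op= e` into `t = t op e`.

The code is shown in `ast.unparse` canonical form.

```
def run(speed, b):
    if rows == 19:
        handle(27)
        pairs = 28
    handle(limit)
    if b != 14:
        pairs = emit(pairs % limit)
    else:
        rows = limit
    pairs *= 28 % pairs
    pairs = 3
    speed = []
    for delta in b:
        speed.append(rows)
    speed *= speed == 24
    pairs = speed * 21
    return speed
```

13

Transformed code:
def run(speed, b):
    if rows == 19:
        handle(27)
        pairs = 28
    handle(limit)
    if b != 14:
        pairs = emit(pairs % limit)
    else:
        rows = limit
    pairs = pairs * (28 % pairs)
    pairs = 3
    speed = [rows for delta in b]
    speed = speed * (speed == 24)
    pairs = speed * 21
    return speed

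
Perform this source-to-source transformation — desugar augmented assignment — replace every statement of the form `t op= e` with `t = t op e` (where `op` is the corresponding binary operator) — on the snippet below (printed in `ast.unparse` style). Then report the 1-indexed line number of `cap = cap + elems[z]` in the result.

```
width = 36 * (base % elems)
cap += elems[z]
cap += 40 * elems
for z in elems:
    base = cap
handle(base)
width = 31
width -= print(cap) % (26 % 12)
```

2

Transformed code:
width = 36 * (base % elems)
cap = cap + elems[z]
cap = cap + 40 * elems
for z in elems:
    base = cap
handle(base)
width = 31
width = width - print(cap) % (26 % 12)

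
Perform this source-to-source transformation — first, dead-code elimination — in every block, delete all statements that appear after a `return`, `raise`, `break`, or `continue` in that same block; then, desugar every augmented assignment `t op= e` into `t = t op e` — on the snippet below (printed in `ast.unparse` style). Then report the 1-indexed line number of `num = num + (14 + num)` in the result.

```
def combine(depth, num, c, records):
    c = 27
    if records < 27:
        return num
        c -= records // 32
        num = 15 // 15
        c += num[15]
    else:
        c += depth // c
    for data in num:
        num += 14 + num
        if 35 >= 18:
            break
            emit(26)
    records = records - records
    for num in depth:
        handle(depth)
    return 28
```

8

Transformed code:
def combine(depth, num, c, records):
    c = 27
    if records < 27:
        return num
    else:
        c = c + depth // c
    for data in num:
        num = num + (14 + num)
        if 35 >= 18:
            break
    records = records - records
    for num in depth:
        handle(depth)
    return 28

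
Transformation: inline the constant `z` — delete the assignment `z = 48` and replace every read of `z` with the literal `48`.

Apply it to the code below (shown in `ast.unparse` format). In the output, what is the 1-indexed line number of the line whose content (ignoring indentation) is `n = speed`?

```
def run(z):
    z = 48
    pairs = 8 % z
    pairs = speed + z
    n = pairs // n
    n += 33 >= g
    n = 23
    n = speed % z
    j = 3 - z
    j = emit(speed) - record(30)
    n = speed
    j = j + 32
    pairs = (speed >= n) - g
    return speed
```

Transformed code:
def run(z):
    pairs = 8 % 48
    pairs = speed + 48
    n = pairs // n
    n += 33 >= g
    n = 23
    n = speed % 48
    j = 3 - 48
    j = emit(speed) - record(30)
    n = speed
    j = j + 32
    pairs = (speed >= n) - g
    return speed

10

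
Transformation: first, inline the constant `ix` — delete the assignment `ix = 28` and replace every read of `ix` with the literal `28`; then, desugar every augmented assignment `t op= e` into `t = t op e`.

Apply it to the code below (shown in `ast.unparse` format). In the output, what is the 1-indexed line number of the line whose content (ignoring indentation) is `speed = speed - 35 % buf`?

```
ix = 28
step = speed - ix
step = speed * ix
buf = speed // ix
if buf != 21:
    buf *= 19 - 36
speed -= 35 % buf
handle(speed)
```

Transformed code:
step = speed - 28
step = speed * 28
buf = speed // 28
if buf != 21:
    buf = buf * (19 - 36)
speed = speed - 35 % buf
handle(speed)

6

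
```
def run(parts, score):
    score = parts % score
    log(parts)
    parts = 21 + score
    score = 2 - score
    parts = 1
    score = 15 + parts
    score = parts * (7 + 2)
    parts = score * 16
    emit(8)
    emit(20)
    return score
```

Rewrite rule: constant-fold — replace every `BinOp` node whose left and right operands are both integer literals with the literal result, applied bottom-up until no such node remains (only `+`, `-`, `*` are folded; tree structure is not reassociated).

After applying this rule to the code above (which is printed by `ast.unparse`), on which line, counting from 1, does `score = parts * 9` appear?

8

Transformed code:
def run(parts, score):
    score = parts % score
    log(parts)
    parts = 21 + score
    score = 2 - score
    parts = 1
    score = 15 + parts
    score = parts * 9
    parts = score * 16
    emit(8)
    emit(20)
    return score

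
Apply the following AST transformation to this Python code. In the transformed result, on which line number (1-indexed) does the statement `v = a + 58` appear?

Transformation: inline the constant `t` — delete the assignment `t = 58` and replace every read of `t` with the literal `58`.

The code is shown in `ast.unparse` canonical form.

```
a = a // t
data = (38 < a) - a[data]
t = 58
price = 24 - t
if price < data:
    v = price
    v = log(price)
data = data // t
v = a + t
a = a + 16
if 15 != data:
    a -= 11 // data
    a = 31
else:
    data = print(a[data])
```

8

Transformed code:
a = a // 58
data = (38 < a) - a[data]
price = 24 - 58
if price < data:
    v = price
    v = log(price)
data = data // 58
v = a + 58
a = a + 16
if 15 != data:
    a -= 11 // data
    a = 31
else:
    data = print(a[data])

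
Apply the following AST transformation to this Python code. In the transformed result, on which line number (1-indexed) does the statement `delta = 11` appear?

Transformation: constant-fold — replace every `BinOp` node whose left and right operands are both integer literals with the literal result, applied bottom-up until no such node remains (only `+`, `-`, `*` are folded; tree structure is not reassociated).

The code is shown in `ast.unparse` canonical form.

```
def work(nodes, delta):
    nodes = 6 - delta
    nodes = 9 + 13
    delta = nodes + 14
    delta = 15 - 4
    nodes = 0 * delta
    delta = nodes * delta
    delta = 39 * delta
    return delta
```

5

Transformed code:
def work(nodes, delta):
    nodes = 6 - delta
    nodes = 22
    delta = nodes + 14
    delta = 11
    nodes = 0 * delta
    delta = nodes * delta
    delta = 39 * delta
    return delta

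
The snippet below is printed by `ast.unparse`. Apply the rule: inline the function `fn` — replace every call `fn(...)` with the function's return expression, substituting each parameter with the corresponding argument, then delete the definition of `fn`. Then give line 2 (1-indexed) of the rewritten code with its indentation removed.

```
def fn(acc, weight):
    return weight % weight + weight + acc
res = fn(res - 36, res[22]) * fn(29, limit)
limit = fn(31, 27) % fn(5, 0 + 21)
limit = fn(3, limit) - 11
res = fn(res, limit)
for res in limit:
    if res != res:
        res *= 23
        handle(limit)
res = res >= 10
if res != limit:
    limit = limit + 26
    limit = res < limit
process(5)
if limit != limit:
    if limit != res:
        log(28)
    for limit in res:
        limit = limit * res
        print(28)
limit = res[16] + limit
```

Transformed code:
res = (res[22] % res[22] + res[22] + (res - 36)) * (limit % limit + limit + 29)
limit = (27 % 27 + 27 + 31) % ((0 + 21) % (0 + 21) + (0 + 21) + 5)
limit = limit % limit + limit + 3 - 11
res = limit % limit + limit + res
for res in limit:
    if res != res:
        res *= 23
        handle(limit)
res = res >= 10
if res != limit:
    limit = limit + 26
    limit = res < limit
process(5)
if limit != limit:
    if limit != res:
        log(28)
    for limit in res:
        limit = limit * res
        print(28)
limit = res[16] + limit

limit = (27 % 27 + 27 + 31) % ((0 + 21) % (0 + 21) + (0 + 21) + 5)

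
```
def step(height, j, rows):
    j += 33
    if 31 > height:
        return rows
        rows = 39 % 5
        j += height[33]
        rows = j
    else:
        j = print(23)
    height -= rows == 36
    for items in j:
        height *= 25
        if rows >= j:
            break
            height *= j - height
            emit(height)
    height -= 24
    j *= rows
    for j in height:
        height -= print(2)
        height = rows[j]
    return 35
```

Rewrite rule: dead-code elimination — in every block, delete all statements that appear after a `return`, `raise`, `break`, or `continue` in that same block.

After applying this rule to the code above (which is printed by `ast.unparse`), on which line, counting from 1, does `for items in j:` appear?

Transformed code:
def step(height, j, rows):
    j += 33
    if 31 > height:
        return rows
    else:
        j = print(23)
    height -= rows == 36
    for items in j:
        height *= 25
        if rows >= j:
            break
    height -= 24
    j *= rows
    for j in height:
        height -= print(2)
        height = rows[j]
    return 35

8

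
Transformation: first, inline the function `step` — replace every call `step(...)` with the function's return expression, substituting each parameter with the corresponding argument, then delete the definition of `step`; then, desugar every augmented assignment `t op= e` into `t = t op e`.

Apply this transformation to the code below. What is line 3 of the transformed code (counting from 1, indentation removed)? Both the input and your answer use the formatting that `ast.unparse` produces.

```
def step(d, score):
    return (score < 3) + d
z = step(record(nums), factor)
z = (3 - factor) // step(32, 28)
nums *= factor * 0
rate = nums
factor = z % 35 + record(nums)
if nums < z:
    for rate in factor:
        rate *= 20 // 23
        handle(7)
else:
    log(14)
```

Transformed code:
z = (factor < 3) + record(nums)
z = (3 - factor) // ((28 < 3) + 32)
nums = nums * (factor * 0)
rate = nums
factor = z % 35 + record(nums)
if nums < z:
    for rate in factor:
        rate = rate * (20 // 23)
        handle(7)
else:
    log(14)

nums = nums * (factor * 0)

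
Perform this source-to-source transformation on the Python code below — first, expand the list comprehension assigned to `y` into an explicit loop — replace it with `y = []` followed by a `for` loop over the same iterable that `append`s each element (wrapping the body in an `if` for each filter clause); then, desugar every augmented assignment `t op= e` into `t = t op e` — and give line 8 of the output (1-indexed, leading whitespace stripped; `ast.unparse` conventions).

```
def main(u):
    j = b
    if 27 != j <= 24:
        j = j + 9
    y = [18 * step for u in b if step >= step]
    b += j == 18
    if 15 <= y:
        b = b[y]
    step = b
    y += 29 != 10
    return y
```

Transformed code:
def main(u):
    j = b
    if 27 != j <= 24:
        j = j + 9
    y = []
    for u in b:
        if step >= step:
            y.append(18 * step)
    b = b + (j == 18)
    if 15 <= y:
        b = b[y]
    step = b
    y = y + (29 != 10)
    return y

y.append(18 * step)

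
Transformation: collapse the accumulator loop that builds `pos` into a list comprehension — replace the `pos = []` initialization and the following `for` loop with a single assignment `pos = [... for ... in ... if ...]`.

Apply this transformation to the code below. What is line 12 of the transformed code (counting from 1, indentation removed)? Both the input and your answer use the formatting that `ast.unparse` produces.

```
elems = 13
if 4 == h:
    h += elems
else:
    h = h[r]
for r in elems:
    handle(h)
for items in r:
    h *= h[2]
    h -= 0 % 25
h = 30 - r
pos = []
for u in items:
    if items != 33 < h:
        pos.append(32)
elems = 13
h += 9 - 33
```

Transformed code:
elems = 13
if 4 == h:
    h += elems
else:
    h = h[r]
for r in elems:
    handle(h)
for items in r:
    h *= h[2]
    h -= 0 % 25
h = 30 - r
pos = [32 for u in items if items != 33 < h]
elems = 13
h += 9 - 33

pos = [32 for u in items if items != 33 < h]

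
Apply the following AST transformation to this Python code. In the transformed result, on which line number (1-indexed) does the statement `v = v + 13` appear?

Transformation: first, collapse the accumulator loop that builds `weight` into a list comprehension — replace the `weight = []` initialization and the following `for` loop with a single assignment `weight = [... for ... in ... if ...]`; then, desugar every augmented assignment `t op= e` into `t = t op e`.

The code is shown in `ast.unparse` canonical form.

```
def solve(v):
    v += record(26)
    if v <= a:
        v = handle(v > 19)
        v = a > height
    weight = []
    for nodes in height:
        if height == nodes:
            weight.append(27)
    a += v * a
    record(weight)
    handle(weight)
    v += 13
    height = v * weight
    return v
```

Transformed code:
def solve(v):
    v = v + record(26)
    if v <= a:
        v = handle(v > 19)
        v = a > height
    weight = [27 for nodes in height if height == nodes]
    a = a + v * a
    record(weight)
    handle(weight)
    v = v + 13
    height = v * weight
    return v

10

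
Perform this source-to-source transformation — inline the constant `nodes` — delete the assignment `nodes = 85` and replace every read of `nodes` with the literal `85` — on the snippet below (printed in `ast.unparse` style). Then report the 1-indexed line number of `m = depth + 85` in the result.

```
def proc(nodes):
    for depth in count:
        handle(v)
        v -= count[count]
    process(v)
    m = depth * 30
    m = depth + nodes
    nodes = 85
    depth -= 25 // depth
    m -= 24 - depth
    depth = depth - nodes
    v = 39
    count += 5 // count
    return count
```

Transformed code:
def proc(nodes):
    for depth in count:
        handle(v)
        v -= count[count]
    process(v)
    m = depth * 30
    m = depth + 85
    depth -= 25 // depth
    m -= 24 - depth
    depth = depth - 85
    v = 39
    count += 5 // count
    return count

7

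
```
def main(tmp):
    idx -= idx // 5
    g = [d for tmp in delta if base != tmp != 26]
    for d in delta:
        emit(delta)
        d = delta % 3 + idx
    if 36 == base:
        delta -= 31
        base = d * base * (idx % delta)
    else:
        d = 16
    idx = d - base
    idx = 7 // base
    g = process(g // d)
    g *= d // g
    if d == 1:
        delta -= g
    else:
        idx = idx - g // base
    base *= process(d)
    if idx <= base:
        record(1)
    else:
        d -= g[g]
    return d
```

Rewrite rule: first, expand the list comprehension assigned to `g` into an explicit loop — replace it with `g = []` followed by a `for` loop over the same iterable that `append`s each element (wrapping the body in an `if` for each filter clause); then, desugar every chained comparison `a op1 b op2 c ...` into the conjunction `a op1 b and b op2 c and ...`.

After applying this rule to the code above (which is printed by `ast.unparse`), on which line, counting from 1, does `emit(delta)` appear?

8

Transformed code:
def main(tmp):
    idx -= idx // 5
    g = []
    for tmp in delta:
        if base != tmp and tmp != 26:
            g.append(d)
    for d in delta:
        emit(delta)
        d = delta % 3 + idx
    if 36 == base:
        delta -= 31
        base = d * base * (idx % delta)
    else:
        d = 16
    idx = d - base
    idx = 7 // base
    g = process(g // d)
    g *= d // g
    if d == 1:
        delta -= g
    else:
        idx = idx - g // base
    base *= process(d)
    if idx <= base:
        record(1)
    else:
        d -= g[g]
    return d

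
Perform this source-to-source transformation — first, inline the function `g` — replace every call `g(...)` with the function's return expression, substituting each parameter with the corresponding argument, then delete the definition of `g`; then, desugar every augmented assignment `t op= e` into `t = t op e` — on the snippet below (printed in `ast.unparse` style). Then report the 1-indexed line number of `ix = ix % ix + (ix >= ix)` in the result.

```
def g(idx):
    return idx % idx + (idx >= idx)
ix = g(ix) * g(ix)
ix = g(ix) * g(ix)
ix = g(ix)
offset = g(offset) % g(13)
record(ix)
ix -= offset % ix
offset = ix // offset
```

Transformed code:
ix = (ix % ix + (ix >= ix)) * (ix % ix + (ix >= ix))
ix = (ix % ix + (ix >= ix)) * (ix % ix + (ix >= ix))
ix = ix % ix + (ix >= ix)
offset = (offset % offset + (offset >= offset)) % (13 % 13 + (13 >= 13))
record(ix)
ix = ix - offset % ix
offset = ix // offset

3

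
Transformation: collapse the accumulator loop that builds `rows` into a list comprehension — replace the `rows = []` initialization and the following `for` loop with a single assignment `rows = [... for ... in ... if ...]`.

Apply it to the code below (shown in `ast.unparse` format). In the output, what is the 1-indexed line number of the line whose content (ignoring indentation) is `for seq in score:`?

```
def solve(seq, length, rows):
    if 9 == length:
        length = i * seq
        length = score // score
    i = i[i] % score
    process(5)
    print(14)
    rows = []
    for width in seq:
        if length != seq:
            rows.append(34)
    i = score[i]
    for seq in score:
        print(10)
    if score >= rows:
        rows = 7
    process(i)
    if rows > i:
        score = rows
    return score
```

10

Transformed code:
def solve(seq, length, rows):
    if 9 == length:
        length = i * seq
        length = score // score
    i = i[i] % score
    process(5)
    print(14)
    rows = [34 for width in seq if length != seq]
    i = score[i]
    for seq in score:
        print(10)
    if score >= rows:
        rows = 7
    process(i)
    if rows > i:
        score = rows
    return score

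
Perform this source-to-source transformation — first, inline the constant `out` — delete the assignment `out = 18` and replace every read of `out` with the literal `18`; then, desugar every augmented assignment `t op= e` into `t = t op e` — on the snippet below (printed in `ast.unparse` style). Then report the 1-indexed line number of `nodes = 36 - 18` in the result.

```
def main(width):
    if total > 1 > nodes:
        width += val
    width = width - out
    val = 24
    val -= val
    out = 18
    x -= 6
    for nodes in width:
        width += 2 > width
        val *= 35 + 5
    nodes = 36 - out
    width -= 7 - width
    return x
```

Transformed code:
def main(width):
    if total > 1 > nodes:
        width = width + val
    width = width - 18
    val = 24
    val = val - val
    x = x - 6
    for nodes in width:
        width = width + (2 > width)
        val = val * (35 + 5)
    nodes = 36 - 18
    width = width - (7 - width)
    return x

11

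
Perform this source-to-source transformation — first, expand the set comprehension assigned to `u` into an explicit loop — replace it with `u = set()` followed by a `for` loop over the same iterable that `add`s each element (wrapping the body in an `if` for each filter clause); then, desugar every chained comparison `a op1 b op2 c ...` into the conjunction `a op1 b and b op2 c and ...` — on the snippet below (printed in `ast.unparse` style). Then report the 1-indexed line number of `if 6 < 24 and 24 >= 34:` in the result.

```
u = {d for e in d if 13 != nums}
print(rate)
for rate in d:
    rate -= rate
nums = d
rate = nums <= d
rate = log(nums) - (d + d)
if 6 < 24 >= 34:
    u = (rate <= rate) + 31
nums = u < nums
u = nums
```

Transformed code:
u = set()
for e in d:
    if 13 != nums:
        u.add(d)
print(rate)
for rate in d:
    rate -= rate
nums = d
rate = nums <= d
rate = log(nums) - (d + d)
if 6 < 24 and 24 >= 34:
    u = (rate <= rate) + 31
nums = u < nums
u = nums

11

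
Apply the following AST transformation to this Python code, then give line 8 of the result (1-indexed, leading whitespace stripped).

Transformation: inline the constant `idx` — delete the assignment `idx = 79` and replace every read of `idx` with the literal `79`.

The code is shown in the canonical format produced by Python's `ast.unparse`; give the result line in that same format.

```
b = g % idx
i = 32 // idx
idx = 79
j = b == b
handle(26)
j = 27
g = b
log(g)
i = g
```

i = g

Transformed code:
b = g % 79
i = 32 // 79
j = b == b
handle(26)
j = 27
g = b
log(g)
i = g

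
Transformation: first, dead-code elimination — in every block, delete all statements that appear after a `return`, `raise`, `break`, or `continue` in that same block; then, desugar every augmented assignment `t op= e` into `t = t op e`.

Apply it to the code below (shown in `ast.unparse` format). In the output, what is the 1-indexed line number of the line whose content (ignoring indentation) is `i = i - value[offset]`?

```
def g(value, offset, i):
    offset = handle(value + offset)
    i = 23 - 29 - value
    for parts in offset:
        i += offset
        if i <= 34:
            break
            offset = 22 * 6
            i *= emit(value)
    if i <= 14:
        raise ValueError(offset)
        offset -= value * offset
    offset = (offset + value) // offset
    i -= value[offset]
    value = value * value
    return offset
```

11

Transformed code:
def g(value, offset, i):
    offset = handle(value + offset)
    i = 23 - 29 - value
    for parts in offset:
        i = i + offset
        if i <= 34:
            break
    if i <= 14:
        raise ValueError(offset)
    offset = (offset + value) // offset
    i = i - value[offset]
    value = value * value
    return offset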